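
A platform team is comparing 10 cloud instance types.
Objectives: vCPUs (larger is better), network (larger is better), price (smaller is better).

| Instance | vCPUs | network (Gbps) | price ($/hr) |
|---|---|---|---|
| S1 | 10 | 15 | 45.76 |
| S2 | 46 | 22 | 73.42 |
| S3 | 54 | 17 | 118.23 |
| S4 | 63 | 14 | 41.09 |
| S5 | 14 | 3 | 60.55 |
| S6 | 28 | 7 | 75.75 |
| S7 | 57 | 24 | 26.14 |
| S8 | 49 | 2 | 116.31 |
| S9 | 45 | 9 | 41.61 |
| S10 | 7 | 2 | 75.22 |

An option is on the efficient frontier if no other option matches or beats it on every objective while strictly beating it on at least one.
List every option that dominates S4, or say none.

none

S1: worse on vCPUs (10 vs 63).
S2: worse on vCPUs (46 vs 63).
S3: worse on vCPUs (54 vs 63).
S5: worse on vCPUs (14 vs 63).
S6: worse on vCPUs (28 vs 63).
S7: worse on vCPUs (57 vs 63).
S8: worse on vCPUs (49 vs 63).
S9: worse on vCPUs (45 vs 63).
S10: worse on vCPUs (7 vs 63).
No option dominates S4.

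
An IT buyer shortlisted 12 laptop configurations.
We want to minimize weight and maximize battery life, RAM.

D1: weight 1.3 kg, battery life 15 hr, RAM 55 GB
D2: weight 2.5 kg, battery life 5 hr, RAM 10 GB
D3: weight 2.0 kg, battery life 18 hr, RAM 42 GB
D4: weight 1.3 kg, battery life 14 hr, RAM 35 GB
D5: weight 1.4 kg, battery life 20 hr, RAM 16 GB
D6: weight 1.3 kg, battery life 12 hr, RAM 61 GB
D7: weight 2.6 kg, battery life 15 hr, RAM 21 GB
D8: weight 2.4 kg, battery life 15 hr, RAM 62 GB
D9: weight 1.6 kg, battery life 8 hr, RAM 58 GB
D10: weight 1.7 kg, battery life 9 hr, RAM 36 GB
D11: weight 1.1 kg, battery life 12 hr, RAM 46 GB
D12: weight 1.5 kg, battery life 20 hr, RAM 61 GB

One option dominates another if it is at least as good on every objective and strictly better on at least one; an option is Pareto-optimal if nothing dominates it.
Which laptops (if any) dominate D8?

none

D1: worse on RAM (55 vs 62).
D2: worse on weight (2.5 vs 2.4).
D3: worse on RAM (42 vs 62).
D4: worse on battery life (14 vs 15).
D5: worse on RAM (16 vs 62).
D6: worse on battery life (12 vs 15).
D7: worse on weight (2.6 vs 2.4).
D9: worse on battery life (8 vs 15).
D10: worse on battery life (9 vs 15).
D11: worse on battery life (12 vs 15).
D12: worse on RAM (61 vs 62).
No option dominates D8.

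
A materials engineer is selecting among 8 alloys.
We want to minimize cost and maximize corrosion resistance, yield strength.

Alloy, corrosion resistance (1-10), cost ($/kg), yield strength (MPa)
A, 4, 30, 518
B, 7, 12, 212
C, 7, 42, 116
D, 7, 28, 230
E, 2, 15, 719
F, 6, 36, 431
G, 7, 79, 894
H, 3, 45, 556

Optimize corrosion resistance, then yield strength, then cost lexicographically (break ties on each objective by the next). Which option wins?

First maximize corrosion resistance: best is 7, kept {B, C, D, G}.
Then maximize yield strength: best is 894, kept {G}.

G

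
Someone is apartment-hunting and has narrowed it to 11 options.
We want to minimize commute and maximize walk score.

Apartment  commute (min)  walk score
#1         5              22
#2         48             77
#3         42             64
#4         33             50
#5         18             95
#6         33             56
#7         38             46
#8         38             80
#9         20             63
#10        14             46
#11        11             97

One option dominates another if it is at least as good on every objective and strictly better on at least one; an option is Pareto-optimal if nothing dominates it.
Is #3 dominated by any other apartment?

#5 vs #3: commute 18≤42, walk score 95≥64 — #5 is at least as good on every objective and strictly better on at least one, so #5 dominates #3.

Yes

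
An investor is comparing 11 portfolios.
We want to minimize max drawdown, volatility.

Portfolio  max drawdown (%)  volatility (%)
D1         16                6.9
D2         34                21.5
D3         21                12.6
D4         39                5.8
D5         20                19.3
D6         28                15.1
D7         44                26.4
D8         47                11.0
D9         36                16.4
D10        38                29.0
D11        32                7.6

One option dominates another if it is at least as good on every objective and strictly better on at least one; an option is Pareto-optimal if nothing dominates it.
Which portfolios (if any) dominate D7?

D1: max drawdown 16≤44, volatility 6.9≤26.4 — dominates D7.
D2: max drawdown 34≤44, volatility 21.5≤26.4 — dominates D7.
D3: max drawdown 21≤44, volatility 12.6≤26.4 — dominates D7.
D4: max drawdown 39≤44, volatility 5.8≤26.4 — dominates D7.
D5: max drawdown 20≤44, volatility 19.3≤26.4 — dominates D7.
D6: max drawdown 28≤44, volatility 15.1≤26.4 — dominates D7.
D9: max drawdown 36≤44, volatility 16.4≤26.4 — dominates D7.
D11: max drawdown 32≤44, volatility 7.6≤26.4 — dominates D7.
Others (D8, D10) are each worse than D7 on at least one objective.

D1, D2, D3, D4, D5, D6, D9, D11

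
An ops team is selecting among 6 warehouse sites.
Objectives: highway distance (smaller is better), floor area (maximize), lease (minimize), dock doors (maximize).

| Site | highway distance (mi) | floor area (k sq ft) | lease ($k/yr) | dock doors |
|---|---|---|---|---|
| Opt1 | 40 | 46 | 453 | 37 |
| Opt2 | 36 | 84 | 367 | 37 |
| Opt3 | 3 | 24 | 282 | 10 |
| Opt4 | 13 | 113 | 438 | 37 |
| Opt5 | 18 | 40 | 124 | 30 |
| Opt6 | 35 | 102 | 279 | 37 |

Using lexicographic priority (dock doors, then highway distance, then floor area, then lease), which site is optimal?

Opt4

First maximize dock doors: best is 37, kept {Opt1, Opt2, Opt4, Opt6}.
Then minimize highway distance: best is 13, kept {Opt4}.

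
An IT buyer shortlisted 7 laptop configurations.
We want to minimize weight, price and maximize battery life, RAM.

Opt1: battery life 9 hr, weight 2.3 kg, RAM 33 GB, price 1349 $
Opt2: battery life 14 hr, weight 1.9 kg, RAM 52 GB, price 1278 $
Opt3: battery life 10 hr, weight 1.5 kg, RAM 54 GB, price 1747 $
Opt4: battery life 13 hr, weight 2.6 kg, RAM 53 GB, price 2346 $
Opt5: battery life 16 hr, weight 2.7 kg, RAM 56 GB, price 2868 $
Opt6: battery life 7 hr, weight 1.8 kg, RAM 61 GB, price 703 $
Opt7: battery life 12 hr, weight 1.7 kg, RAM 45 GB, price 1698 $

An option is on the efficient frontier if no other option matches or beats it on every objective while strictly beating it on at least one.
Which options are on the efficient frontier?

Opt2, Opt3, Opt4, Opt5, Opt6, Opt7

Opt1: dominated by Opt2 (battery life 14≥9, weight 1.9≤2.3, RAM 52≥33, price 1278≤1349).
Opt2: not dominated.
Opt3: not dominated (best weight).
Opt4: not dominated.
Opt5: not dominated (best battery life).
Opt6: not dominated (best RAM).
Opt7: not dominated.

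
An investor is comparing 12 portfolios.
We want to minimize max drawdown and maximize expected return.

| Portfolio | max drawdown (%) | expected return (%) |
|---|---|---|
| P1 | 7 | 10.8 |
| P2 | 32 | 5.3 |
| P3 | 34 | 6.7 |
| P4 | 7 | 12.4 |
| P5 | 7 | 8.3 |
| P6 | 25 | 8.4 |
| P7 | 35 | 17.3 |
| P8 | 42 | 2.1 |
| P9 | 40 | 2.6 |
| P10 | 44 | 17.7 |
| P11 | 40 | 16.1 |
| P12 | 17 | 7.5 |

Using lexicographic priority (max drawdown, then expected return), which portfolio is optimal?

First minimize max drawdown: best is 7, kept {P1, P4, P5}.
Then maximize expected return: best is 12.4, kept {P4}.

P4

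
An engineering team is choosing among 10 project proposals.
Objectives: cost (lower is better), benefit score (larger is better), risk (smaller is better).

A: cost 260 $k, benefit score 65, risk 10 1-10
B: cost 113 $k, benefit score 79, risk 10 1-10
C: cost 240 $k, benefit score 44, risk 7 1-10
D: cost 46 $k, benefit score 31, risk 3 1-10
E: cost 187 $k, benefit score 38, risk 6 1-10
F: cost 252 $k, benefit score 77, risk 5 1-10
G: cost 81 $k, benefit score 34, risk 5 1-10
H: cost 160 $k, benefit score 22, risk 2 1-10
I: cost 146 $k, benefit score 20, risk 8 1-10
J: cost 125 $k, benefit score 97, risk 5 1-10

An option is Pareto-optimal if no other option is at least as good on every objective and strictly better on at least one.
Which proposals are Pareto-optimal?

B, D, G, H, J

A: dominated by B (cost 113≤260, benefit score 79≥65, risk 10≤10).
B: not dominated.
C: dominated by J (cost 125≤240, benefit score 97≥44, risk 5≤7).
D: not dominated (best cost).
E: dominated by J (cost 125≤187, benefit score 97≥38, risk 5≤6).
F: dominated by J (cost 125≤252, benefit score 97≥77, risk 5≤5).
G: not dominated.
H: not dominated (best risk).
I: dominated by D (cost 46≤146, benefit score 31≥20, risk 3≤8).
J: not dominated (best benefit score).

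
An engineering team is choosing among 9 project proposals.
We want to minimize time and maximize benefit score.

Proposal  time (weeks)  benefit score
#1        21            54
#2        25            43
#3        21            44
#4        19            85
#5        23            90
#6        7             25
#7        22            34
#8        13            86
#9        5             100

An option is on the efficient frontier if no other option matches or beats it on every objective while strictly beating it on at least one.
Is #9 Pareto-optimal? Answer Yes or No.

Yes

#1: worse on time (21 vs 5).
#2: worse on time (25 vs 5).
#3: worse on time (21 vs 5).
#4: worse on time (19 vs 5).
#5: worse on time (23 vs 5).
#6: worse on time (7 vs 5).
#7: worse on time (22 vs 5).
#8: worse on time (13 vs 5).
No option is at least as good as #9 on every objective and strictly better on one.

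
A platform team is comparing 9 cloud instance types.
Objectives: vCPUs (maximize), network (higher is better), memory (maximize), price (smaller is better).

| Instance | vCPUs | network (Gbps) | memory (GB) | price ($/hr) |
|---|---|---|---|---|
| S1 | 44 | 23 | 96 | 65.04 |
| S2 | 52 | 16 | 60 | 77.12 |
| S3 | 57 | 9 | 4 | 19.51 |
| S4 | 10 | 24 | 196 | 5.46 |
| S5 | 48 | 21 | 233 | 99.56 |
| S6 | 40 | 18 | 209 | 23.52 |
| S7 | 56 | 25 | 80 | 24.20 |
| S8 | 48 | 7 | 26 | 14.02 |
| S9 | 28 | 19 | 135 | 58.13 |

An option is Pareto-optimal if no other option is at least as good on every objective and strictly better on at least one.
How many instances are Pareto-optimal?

S1: not dominated.
S2: dominated by S7 (vCPUs 56≥52, network 25≥16, memory 80≥60, price 24.20≤77.12).
S3: not dominated (best vCPUs).
S4: not dominated (best price).
S5: not dominated (best memory).
S6: not dominated.
S7: not dominated (best network).
S8: not dominated.
S9: not dominated.
Pareto-optimal: S1, S3, S4, S5, S6, S7, S8, S9 → 8.

8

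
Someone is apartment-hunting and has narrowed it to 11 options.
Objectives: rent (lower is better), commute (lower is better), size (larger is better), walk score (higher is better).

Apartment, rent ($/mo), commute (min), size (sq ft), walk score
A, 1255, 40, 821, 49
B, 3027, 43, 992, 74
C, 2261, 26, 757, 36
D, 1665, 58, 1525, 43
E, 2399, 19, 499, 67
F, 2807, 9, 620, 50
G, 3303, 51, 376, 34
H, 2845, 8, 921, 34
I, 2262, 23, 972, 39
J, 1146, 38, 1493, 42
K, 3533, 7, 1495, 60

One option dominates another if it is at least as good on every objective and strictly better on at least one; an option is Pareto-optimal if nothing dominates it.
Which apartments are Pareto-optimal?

A: not dominated.
B: not dominated (best walk score).
C: not dominated.
D: not dominated (best size).
E: not dominated.
F: not dominated.
G: dominated by A (rent 1255≤3303, commute 40≤51, size 821≥376, walk score 49≥34).
H: not dominated.
I: not dominated.
J: not dominated (best rent).
K: not dominated (best commute).

A, B, C, D, E, F, H, I, J, K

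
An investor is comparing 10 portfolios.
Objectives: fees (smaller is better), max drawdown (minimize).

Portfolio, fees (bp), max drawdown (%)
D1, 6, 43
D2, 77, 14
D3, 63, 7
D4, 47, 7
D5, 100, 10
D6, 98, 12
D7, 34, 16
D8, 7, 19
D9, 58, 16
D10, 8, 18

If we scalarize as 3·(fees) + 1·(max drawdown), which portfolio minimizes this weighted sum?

D8

D1: 3·6 + 1·43 = 61
D2: 3·77 + 1·14 = 245
D3: 3·63 + 1·7 = 196
D4: 3·47 + 1·7 = 148
D5: 3·100 + 1·10 = 310
D6: 3·98 + 1·12 = 306
D7: 3·34 + 1·16 = 118
D8: 3·7 + 1·19 = 40
D9: 3·58 + 1·16 = 190
D10: 3·8 + 1·18 = 42
Lowest: D8 at 40.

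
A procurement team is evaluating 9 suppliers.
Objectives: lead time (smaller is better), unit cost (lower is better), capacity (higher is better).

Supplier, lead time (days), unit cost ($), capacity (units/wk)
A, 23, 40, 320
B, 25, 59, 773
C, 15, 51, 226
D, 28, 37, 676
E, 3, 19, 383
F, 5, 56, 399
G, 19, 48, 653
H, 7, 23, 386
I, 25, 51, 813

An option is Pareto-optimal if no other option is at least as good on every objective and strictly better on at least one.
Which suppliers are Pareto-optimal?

A: dominated by E (lead time 3≤23, unit cost 19≤40, capacity 383≥320).
B: dominated by I (lead time 25≤25, unit cost 51≤59, capacity 813≥773).
C: dominated by E (lead time 3≤15, unit cost 19≤51, capacity 383≥226).
D: not dominated.
E: not dominated (best lead time).
F: not dominated.
G: not dominated.
H: not dominated.
I: not dominated (best capacity).

D, E, F, G, H, I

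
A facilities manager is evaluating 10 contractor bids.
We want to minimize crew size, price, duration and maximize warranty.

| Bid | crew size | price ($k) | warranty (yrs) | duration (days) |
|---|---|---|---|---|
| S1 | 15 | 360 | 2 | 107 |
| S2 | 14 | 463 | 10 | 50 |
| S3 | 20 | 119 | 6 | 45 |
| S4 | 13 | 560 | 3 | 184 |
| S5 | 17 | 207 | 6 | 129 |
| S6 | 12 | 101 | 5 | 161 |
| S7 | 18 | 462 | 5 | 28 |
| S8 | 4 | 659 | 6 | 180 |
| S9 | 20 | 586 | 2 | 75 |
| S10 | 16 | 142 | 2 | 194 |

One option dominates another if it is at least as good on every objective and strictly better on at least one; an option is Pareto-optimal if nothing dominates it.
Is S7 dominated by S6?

No

S6 vs S7: S6 is worse on duration (161 vs 28), so it does not dominate S7.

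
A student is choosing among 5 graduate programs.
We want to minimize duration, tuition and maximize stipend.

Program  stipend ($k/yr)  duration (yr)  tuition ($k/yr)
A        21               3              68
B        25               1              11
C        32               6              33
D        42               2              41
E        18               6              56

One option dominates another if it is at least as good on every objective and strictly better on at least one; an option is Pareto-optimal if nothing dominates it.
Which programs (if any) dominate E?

B: stipend 25≥18, duration 1≤6, tuition 11≤56 — dominates E.
C: stipend 32≥18, duration 6≤6, tuition 33≤56 — dominates E.
D: stipend 42≥18, duration 2≤6, tuition 41≤56 — dominates E.
Others (A) are each worse than E on at least one objective.

B, C, D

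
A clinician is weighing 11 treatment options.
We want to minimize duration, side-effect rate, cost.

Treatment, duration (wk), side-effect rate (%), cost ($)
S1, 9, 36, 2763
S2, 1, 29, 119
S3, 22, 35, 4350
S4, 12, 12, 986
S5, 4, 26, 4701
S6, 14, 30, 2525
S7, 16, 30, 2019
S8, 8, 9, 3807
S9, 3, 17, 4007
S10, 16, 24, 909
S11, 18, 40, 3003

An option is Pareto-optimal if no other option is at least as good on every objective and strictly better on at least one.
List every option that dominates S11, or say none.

S1: duration 9≤18, side-effect rate 36≤40, cost 2763≤3003 — dominates S11.
S2: duration 1≤18, side-effect rate 29≤40, cost 119≤3003 — dominates S11.
S4: duration 12≤18, side-effect rate 12≤40, cost 986≤3003 — dominates S11.
S6: duration 14≤18, side-effect rate 30≤40, cost 2525≤3003 — dominates S11.
S7: duration 16≤18, side-effect rate 30≤40, cost 2019≤3003 — dominates S11.
S10: duration 16≤18, side-effect rate 24≤40, cost 909≤3003 — dominates S11.
Others (S3, S5, S8, S9) are each worse than S11 on at least one objective.

S1, S2, S4, S6, S7, S10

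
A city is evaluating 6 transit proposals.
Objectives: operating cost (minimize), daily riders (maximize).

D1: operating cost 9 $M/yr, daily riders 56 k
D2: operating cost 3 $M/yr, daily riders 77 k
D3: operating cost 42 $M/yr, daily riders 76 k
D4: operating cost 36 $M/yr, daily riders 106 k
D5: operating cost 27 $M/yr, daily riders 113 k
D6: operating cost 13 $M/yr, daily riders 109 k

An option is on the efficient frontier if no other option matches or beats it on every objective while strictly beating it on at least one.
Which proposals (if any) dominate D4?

D5, D6

D5: operating cost 27≤36, daily riders 113≥106 — dominates D4.
D6: operating cost 13≤36, daily riders 109≥106 — dominates D4.
Others (D1, D2, D3) are each worse than D4 on at least one objective.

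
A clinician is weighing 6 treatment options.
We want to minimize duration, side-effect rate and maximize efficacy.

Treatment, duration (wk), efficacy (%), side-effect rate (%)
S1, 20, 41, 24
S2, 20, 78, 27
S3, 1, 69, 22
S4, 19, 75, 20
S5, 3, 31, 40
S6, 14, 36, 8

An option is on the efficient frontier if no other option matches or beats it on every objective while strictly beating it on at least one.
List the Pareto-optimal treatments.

S2, S3, S4, S6

S1: dominated by S3 (duration 1≤20, efficacy 69≥41, side-effect rate 22≤24).
S2: not dominated (best efficacy).
S3: not dominated (best duration).
S4: not dominated.
S5: dominated by S3 (duration 1≤3, efficacy 69≥31, side-effect rate 22≤40).
S6: not dominated (best side-effect rate).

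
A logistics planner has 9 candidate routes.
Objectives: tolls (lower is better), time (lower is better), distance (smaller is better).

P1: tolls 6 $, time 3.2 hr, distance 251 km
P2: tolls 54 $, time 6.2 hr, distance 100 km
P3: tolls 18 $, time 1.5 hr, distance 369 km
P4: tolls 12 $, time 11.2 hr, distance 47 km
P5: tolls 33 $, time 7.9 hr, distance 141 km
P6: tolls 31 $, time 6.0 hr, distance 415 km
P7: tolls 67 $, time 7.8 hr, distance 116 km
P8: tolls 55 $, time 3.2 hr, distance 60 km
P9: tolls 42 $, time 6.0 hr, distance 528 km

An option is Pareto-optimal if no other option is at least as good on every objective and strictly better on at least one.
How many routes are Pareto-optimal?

6

P1: not dominated (best tolls).
P2: not dominated.
P3: not dominated (best time).
P4: not dominated (best distance).
P5: not dominated.
P6: dominated by P1 (tolls 6≤31, time 3.2≤6.0, distance 251≤415).
P7: dominated by P2 (tolls 54≤67, time 6.2≤7.8, distance 100≤116).
P8: not dominated.
P9: dominated by P1 (tolls 6≤42, time 3.2≤6.0, distance 251≤528).
Pareto-optimal: P1, P2, P3, P4, P5, P8 → 6.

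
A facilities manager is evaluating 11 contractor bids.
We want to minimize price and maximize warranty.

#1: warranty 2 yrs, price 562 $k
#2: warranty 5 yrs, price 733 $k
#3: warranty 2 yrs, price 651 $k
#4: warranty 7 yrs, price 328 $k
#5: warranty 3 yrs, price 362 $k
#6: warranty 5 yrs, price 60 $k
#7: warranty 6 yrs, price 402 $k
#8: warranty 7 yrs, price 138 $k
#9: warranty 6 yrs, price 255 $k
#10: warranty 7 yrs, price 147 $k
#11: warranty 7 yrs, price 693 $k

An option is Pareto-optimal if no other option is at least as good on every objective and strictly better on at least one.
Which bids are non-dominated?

#1: dominated by #4 (warranty 7≥2, price 328≤562).
#2: dominated by #4 (warranty 7≥5, price 328≤733).
#3: dominated by #1 (warranty 2≥2, price 562≤651).
#4: dominated by #8 (warranty 7≥7, price 138≤328).
#5: dominated by #4 (warranty 7≥3, price 328≤362).
#6: not dominated (best price).
#7: dominated by #4 (warranty 7≥6, price 328≤402).
#8: not dominated.
#9: dominated by #8 (warranty 7≥6, price 138≤255).
#10: dominated by #8 (warranty 7≥7, price 138≤147).
#11: dominated by #4 (warranty 7≥7, price 328≤693).

#6, #8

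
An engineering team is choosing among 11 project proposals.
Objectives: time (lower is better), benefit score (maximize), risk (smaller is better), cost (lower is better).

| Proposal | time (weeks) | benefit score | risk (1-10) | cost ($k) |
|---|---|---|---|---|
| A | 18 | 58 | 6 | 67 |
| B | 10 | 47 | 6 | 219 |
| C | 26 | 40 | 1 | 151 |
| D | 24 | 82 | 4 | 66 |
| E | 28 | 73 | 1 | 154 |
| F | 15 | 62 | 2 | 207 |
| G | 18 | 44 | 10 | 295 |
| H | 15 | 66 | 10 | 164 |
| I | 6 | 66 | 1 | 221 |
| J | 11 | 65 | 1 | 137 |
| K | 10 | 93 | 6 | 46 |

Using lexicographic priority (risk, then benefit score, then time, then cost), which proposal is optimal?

E

First minimize risk: best is 1, kept {C, E, I, J}.
Then maximize benefit score: best is 73, kept {E}.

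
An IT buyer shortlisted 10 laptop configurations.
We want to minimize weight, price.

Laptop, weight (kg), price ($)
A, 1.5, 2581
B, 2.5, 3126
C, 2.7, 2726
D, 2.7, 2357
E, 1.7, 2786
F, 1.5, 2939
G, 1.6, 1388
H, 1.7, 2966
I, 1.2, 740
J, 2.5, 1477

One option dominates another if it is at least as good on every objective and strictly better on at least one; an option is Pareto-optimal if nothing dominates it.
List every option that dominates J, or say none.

G: weight 1.6≤2.5, price 1388≤1477 — dominates J.
I: weight 1.2≤2.5, price 740≤1477 — dominates J.
Others (A, B, C, D, E, F, H) are each worse than J on at least one objective.

G, I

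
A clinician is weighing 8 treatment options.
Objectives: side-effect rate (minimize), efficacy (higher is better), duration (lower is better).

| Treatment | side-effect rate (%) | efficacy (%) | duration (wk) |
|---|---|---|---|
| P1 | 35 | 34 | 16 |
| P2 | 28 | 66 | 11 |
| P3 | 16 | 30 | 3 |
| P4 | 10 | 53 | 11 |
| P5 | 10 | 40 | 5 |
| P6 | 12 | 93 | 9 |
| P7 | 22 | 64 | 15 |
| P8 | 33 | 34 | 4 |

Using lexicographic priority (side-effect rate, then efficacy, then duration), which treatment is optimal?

First minimize side-effect rate: best is 10, kept {P4, P5}.
Then maximize efficacy: best is 53, kept {P4}.

P4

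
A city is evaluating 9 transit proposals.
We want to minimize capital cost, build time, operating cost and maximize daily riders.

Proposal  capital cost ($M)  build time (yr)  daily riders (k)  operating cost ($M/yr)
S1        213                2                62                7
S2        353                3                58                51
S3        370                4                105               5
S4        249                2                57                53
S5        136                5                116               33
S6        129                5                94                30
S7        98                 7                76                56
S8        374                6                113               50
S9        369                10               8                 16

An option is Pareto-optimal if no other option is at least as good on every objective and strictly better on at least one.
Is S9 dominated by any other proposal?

S1 vs S9: capital cost 213≤369, build time 2≤10, daily riders 62≥8, operating cost 7≤16 — S1 is at least as good on every objective and strictly better on at least one, so S1 dominates S9.

Yes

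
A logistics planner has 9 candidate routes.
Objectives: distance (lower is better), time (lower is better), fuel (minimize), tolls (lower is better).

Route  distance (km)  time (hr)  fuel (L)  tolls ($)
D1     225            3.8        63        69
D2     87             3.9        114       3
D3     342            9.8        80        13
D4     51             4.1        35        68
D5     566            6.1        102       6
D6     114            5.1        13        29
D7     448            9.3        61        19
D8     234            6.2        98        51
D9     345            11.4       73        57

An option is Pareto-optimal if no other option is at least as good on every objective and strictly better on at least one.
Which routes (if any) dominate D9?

D6: distance 114≤345, time 5.1≤11.4, fuel 13≤73, tolls 29≤57 — dominates D9.
Others (D1, D2, D3, D4, D5, D7, D8) are each worse than D9 on at least one objective.

D6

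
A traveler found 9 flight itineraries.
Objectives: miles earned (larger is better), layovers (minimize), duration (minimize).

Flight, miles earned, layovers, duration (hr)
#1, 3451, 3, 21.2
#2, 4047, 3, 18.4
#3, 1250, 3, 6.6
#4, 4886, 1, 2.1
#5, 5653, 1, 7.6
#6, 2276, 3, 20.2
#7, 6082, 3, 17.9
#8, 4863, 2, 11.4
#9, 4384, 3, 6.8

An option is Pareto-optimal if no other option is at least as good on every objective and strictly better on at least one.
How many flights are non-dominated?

#1: dominated by #2 (miles earned 4047≥3451, layovers 3≤3, duration 18.4≤21.2).
#2: dominated by #4 (miles earned 4886≥4047, layovers 1≤3, duration 2.1≤18.4).
#3: dominated by #4 (miles earned 4886≥1250, layovers 1≤3, duration 2.1≤6.6).
#4: not dominated (best duration).
#5: not dominated.
#6: dominated by #2 (miles earned 4047≥2276, layovers 3≤3, duration 18.4≤20.2).
#7: not dominated (best miles earned).
#8: dominated by #4 (miles earned 4886≥4863, layovers 1≤2, duration 2.1≤11.4).
#9: dominated by #4 (miles earned 4886≥4384, layovers 1≤3, duration 2.1≤6.8).
Pareto-optimal: #4, #5, #7 → 3.

3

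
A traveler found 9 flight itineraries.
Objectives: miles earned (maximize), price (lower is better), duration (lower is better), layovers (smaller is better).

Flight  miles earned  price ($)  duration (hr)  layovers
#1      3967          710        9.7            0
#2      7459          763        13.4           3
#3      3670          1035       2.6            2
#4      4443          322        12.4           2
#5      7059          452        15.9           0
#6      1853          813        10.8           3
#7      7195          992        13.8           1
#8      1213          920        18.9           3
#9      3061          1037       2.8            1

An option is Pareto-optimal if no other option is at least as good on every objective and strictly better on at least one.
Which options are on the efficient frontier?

#1: not dominated.
#2: not dominated (best miles earned).
#3: not dominated (best duration).
#4: not dominated (best price).
#5: not dominated.
#6: dominated by #1 (miles earned 3967≥1853, price 710≤813, duration 9.7≤10.8, layovers 0≤3).
#7: not dominated.
#8: dominated by #1 (miles earned 3967≥1213, price 710≤920, duration 9.7≤18.9, layovers 0≤3).
#9: not dominated.

#1, #2, #3, #4, #5, #7, #9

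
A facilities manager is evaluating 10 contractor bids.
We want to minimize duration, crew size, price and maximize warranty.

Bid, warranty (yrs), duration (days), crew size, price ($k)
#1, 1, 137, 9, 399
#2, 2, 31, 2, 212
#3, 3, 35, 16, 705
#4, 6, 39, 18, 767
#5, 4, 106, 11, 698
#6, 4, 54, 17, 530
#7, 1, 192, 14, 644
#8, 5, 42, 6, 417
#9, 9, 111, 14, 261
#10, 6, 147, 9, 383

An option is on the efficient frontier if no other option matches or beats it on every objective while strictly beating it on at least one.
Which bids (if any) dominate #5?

#8: warranty 5≥4, duration 42≤106, crew size 6≤11, price 417≤698 — dominates #5.
Others (#1, #2, #3, #4, #6, #7, #9, #10) are each worse than #5 on at least one objective.

#8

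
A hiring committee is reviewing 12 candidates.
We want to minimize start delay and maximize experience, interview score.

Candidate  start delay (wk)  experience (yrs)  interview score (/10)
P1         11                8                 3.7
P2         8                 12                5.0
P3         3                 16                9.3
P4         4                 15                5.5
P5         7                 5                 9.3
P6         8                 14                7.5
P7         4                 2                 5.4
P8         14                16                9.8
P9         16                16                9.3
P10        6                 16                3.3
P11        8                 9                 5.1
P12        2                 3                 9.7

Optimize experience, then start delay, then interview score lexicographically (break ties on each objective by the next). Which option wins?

First maximize experience: best is 16, kept {P3, P8, P9, P10}.
Then minimize start delay: best is 3, kept {P3}.

P3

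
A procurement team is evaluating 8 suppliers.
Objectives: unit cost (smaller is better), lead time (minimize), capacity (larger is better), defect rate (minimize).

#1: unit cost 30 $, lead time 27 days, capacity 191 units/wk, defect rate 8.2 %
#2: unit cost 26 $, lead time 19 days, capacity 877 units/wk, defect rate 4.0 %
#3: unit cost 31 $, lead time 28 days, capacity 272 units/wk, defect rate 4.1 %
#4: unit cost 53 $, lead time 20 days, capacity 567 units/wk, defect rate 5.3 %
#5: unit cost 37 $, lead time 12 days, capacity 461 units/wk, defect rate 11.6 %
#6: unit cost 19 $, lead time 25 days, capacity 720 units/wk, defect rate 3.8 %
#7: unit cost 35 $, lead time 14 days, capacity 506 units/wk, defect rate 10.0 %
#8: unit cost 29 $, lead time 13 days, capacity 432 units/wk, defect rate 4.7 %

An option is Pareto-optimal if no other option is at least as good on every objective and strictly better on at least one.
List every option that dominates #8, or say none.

none

#1: worse on unit cost (30 vs 29).
#2: worse on lead time (19 vs 13).
#3: worse on unit cost (31 vs 29).
#4: worse on unit cost (53 vs 29).
#5: worse on unit cost (37 vs 29).
#6: worse on lead time (25 vs 13).
#7: worse on unit cost (35 vs 29).
No option dominates #8.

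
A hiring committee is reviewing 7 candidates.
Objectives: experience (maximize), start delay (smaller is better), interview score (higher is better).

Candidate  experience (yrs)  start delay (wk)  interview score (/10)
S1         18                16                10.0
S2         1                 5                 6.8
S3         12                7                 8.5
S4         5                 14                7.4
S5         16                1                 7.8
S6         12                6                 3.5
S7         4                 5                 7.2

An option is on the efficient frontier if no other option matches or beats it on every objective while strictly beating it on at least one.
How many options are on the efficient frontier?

S1: not dominated (best experience).
S2: dominated by S5 (experience 16≥1, start delay 1≤5, interview score 7.8≥6.8).
S3: not dominated.
S4: dominated by S3 (experience 12≥5, start delay 7≤14, interview score 8.5≥7.4).
S5: not dominated (best start delay).
S6: dominated by S5 (experience 16≥12, start delay 1≤6, interview score 7.8≥3.5).
S7: dominated by S5 (experience 16≥4, start delay 1≤5, interview score 7.8≥7.2).
Pareto-optimal: S1, S3, S5 → 3.

3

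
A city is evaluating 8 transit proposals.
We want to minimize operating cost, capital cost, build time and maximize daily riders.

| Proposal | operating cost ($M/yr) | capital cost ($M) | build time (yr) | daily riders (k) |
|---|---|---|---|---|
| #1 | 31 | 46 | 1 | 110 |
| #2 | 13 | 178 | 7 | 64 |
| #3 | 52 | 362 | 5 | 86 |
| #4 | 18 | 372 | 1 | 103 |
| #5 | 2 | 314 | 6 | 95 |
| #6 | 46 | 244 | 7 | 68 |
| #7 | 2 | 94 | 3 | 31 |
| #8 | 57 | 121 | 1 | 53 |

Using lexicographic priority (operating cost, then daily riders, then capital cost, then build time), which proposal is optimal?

#5

First minimize operating cost: best is 2, kept {#5, #7}.
Then maximize daily riders: best is 95, kept {#5}.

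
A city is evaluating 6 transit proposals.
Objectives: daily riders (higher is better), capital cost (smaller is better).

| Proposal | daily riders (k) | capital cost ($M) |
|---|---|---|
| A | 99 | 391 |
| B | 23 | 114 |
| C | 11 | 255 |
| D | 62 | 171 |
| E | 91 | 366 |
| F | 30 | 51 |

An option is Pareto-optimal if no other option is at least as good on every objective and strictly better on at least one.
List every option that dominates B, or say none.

F

F: daily riders 30≥23, capital cost 51≤114 — dominates B.
Others (A, C, D, E) are each worse than B on at least one objective.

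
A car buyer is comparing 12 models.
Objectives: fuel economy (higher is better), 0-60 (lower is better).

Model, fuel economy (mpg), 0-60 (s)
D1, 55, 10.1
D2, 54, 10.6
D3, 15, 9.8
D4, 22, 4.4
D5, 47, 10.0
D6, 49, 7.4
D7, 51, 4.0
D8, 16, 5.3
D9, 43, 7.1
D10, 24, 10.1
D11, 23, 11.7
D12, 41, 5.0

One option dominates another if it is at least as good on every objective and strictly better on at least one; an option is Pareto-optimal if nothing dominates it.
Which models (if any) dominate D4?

D7

D7: fuel economy 51≥22, 0-60 4.0≤4.4 — dominates D4.
Others (D1, D2, D3, D5, D6, D8, D9, D10, D11, D12) are each worse than D4 on at least one objective.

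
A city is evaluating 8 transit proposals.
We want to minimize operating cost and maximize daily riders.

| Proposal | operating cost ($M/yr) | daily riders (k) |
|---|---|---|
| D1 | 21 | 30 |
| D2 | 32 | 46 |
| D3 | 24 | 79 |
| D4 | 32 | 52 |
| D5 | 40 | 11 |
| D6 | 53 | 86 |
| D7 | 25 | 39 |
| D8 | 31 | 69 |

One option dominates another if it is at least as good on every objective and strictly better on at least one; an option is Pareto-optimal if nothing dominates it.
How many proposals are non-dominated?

D1: not dominated (best operating cost).
D2: dominated by D3 (operating cost 24≤32, daily riders 79≥46).
D3: not dominated.
D4: dominated by D3 (operating cost 24≤32, daily riders 79≥52).
D5: dominated by D1 (operating cost 21≤40, daily riders 30≥11).
D6: not dominated (best daily riders).
D7: dominated by D3 (operating cost 24≤25, daily riders 79≥39).
D8: dominated by D3 (operating cost 24≤31, daily riders 79≥69).
Pareto-optimal: D1, D3, D6 → 3.

3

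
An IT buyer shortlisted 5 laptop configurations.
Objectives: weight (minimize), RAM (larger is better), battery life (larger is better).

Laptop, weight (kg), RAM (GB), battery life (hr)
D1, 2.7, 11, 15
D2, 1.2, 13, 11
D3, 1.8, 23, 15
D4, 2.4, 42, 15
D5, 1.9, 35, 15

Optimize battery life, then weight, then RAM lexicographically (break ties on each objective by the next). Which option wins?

D3

First maximize battery life: best is 15, kept {D1, D3, D4, D5}.
Then minimize weight: best is 1.8, kept {D3}.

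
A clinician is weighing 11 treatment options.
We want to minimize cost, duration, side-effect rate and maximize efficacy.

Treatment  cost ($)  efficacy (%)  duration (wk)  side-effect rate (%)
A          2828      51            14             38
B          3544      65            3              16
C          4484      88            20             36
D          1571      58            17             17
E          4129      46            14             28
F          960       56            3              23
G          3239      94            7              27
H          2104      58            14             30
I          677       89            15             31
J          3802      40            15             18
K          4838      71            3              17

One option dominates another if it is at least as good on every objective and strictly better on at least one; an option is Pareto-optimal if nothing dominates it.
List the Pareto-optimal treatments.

A: dominated by F (cost 960≤2828, efficacy 56≥51, duration 3≤14, side-effect rate 23≤38).
B: not dominated (best side-effect rate).
C: dominated by G (cost 3239≤4484, efficacy 94≥88, duration 7≤20, side-effect rate 27≤36).
D: not dominated.
E: dominated by B (cost 3544≤4129, efficacy 65≥46, duration 3≤14, side-effect rate 16≤28).
F: not dominated.
G: not dominated (best efficacy).
H: not dominated.
I: not dominated (best cost).
J: dominated by B (cost 3544≤3802, efficacy 65≥40, duration 3≤15, side-effect rate 16≤18).
K: not dominated.

B, D, F, G, H, I, K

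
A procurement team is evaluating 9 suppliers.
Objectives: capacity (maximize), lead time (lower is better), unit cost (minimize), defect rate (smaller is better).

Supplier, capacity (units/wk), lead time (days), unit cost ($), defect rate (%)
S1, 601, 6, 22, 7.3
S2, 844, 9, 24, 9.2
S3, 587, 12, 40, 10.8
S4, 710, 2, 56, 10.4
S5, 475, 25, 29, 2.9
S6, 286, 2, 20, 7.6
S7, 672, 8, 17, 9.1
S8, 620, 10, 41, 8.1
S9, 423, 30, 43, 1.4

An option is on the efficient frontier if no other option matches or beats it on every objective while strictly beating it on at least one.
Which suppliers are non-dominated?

S1, S2, S4, S5, S6, S7, S8, S9

S1: not dominated.
S2: not dominated (best capacity).
S3: dominated by S1 (capacity 601≥587, lead time 6≤12, unit cost 22≤40, defect rate 7.3≤10.8).
S4: not dominated.
S5: not dominated.
S6: not dominated.
S7: not dominated (best unit cost).
S8: not dominated.
S9: not dominated (best defect rate).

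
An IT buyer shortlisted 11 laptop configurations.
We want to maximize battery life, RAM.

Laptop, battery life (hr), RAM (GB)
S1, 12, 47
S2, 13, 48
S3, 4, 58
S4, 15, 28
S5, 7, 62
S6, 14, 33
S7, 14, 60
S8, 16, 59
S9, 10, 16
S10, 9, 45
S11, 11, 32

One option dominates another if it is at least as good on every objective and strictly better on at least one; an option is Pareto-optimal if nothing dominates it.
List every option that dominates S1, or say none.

S2, S7, S8

S2: battery life 13≥12, RAM 48≥47 — dominates S1.
S7: battery life 14≥12, RAM 60≥47 — dominates S1.
S8: battery life 16≥12, RAM 59≥47 — dominates S1.
Others (S3, S4, S5, S6, S9, S10, S11) are each worse than S1 on at least one objective.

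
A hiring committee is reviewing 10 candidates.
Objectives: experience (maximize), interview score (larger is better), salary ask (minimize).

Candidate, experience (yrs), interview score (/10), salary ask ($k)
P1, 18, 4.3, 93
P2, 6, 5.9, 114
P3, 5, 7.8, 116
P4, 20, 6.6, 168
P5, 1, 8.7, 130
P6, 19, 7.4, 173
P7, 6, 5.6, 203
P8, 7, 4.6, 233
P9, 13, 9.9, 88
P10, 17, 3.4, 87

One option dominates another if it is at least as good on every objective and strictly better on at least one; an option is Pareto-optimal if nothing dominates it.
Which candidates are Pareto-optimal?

P1, P4, P6, P9, P10

P1: not dominated.
P2: dominated by P9 (experience 13≥6, interview score 9.9≥5.9, salary ask 88≤114).
P3: dominated by P9 (experience 13≥5, interview score 9.9≥7.8, salary ask 88≤116).
P4: not dominated (best experience).
P5: dominated by P9 (experience 13≥1, interview score 9.9≥8.7, salary ask 88≤130).
P6: not dominated.
P7: dominated by P2 (experience 6≥6, interview score 5.9≥5.6, salary ask 114≤203).
P8: dominated by P4 (experience 20≥7, interview score 6.6≥4.6, salary ask 168≤233).
P9: not dominated (best interview score).
P10: not dominated (best salary ask).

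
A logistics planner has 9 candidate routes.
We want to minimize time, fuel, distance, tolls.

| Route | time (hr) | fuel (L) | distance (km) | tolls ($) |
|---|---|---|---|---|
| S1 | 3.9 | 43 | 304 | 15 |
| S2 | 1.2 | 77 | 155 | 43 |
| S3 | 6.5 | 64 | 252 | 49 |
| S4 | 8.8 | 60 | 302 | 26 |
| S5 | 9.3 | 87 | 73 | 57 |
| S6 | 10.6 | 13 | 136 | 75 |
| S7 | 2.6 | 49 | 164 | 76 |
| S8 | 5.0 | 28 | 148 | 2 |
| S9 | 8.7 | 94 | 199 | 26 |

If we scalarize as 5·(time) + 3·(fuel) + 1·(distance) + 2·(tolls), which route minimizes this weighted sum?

S1: 5·3.9 + 3·43 + 1·304 + 2·15 = 482.5
S2: 5·1.2 + 3·77 + 1·155 + 2·43 = 478.0
S3: 5·6.5 + 3·64 + 1·252 + 2·49 = 574.5
S4: 5·8.8 + 3·60 + 1·302 + 2·26 = 578.0
S5: 5·9.3 + 3·87 + 1·73 + 2·57 = 494.5
S6: 5·10.6 + 3·13 + 1·136 + 2·75 = 378.0
S7: 5·2.6 + 3·49 + 1·164 + 2·76 = 476.0
S8: 5·5.0 + 3·28 + 1·148 + 2·2 = 261.0
S9: 5·8.7 + 3·94 + 1·199 + 2·26 = 576.5
Lowest: S8 at 261.0.

S8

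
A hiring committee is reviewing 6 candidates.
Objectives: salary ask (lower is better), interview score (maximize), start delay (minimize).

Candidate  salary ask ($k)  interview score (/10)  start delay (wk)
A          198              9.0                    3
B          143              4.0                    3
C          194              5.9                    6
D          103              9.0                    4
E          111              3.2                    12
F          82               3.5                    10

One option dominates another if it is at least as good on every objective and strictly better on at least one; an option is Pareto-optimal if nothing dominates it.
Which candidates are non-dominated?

A: not dominated.
B: not dominated.
C: dominated by D (salary ask 103≤194, interview score 9.0≥5.9, start delay 4≤6).
D: not dominated.
E: dominated by D (salary ask 103≤111, interview score 9.0≥3.2, start delay 4≤12).
F: not dominated (best salary ask).

A, B, D, F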